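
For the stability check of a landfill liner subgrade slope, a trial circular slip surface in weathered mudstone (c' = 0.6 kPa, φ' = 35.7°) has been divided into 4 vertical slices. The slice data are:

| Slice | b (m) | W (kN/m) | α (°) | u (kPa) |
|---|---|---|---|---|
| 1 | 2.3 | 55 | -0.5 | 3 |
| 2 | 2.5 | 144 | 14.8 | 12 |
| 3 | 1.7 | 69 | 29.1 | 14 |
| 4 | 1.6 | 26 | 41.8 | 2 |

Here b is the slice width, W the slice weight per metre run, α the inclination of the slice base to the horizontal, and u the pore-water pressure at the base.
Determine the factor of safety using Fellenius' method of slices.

FS = 1.75

Ordinary method of slices: FS = Σ[c'·Δl_i + (W_i cosα_i − u_i·Δl_i)·tanφ'] / Σ W_i sinα_i, with Δl_i = b_i / cosα_i.
Slice 1: Δl = 2.3/cos(-0.5°) = 2.300 m; N'_1 = 55·cos(-0.5°) − 3·2.300 = 48.1; c'Δl = 1.38; W sinα = -0.5
Slice 2: Δl = 2.5/cos14.8° = 2.586 m; N'_2 = 144·cos14.8° − 12·2.586 = 108.2; c'Δl = 1.55; W sinα = 36.8
Slice 3: Δl = 1.7/cos29.1° = 1.946 m; N'_3 = 69·cos29.1° − 14·1.946 = 33.1; c'Δl = 1.17; W sinα = 33.6
Slice 4: Δl = 1.6/cos41.8° = 2.146 m; N'_4 = 26·cos41.8° − 2·2.146 = 15.1; c'Δl = 1.29; W sinα = 17.3
Σc'Δl = 5.4 kN/m; ΣN' = 204.4 kN/m; ΣW sinα = 87.2 kN/m
Resisting = 5.4 + 204.4·tan35.7° = 5.4 + 146.9 = 152.3 kN/m
FS = 152.3 / 87.2 = 1.747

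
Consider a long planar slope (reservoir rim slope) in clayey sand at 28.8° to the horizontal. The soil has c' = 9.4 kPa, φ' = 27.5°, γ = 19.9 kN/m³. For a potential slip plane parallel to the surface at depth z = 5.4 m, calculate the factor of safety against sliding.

FS = 1.15

For an infinite slope with a slip plane parallel to the surface (no pore pressure): FS = [c' + γz cos²β tanφ'] / [γz sinβ cosβ].
γz = 19.9·5.4 = 107.46 kN/m²
Numerator = 9.4 + 107.46·cos²28.8°·tan27.5° = 9.4 + 107.46·0.7679·0.5206 = 52.357 kPa
Denominator = 107.46·sin28.8°·cos28.8° = 107.46·0.4818·0.8763 = 45.366 kPa
FS = 52.357 / 45.366 = 1.154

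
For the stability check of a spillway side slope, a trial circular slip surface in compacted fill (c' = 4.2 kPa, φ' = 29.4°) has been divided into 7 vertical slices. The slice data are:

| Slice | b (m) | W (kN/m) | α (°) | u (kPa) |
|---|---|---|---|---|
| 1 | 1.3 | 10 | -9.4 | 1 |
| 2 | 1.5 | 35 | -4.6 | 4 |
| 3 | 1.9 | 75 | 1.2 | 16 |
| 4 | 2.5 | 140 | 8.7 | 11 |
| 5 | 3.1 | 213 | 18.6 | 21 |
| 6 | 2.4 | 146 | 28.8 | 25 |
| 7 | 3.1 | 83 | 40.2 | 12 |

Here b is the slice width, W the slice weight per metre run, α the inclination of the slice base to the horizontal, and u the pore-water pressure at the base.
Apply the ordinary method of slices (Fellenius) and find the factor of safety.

Ordinary method of slices: FS = Σ[c'·Δl_i + (W_i cosα_i − u_i·Δl_i)·tanφ'] / Σ W_i sinα_i, with Δl_i = b_i / cosα_i.
Slice 1: Δl = 1.3/cos(-9.4°) = 1.318 m; N'_1 = 10·cos(-9.4°) − 1·1.318 = 8.5; c'Δl = 5.53; W sinα = -1.6
Slice 2: Δl = 1.5/cos(-4.6°) = 1.505 m; N'_2 = 35·cos(-4.6°) − 4·1.505 = 28.9; c'Δl = 6.32; W sinα = -2.8
Slice 3: Δl = 1.9/cos1.2° = 1.900 m; N'_3 = 75·cos1.2° − 16·1.900 = 44.6; c'Δl = 7.98; W sinα = 1.6
Slice 4: Δl = 2.5/cos8.7° = 2.529 m; N'_4 = 140·cos8.7° − 11·2.529 = 110.6; c'Δl = 10.62; W sinα = 21.2
Slice 5: Δl = 3.1/cos18.6° = 3.271 m; N'_5 = 213·cos18.6° − 21·3.271 = 133.2; c'Δl = 13.74; W sinα = 67.9
Slice 6: Δl = 2.4/cos28.8° = 2.739 m; N'_6 = 146·cos28.8° − 25·2.739 = 59.5; c'Δl = 11.50; W sinα = 70.3
Slice 7: Δl = 3.1/cos40.2° = 4.059 m; N'_7 = 83·cos40.2° − 12·4.059 = 14.7; c'Δl = 17.05; W sinα = 53.6
Σc'Δl = 72.7 kN/m; ΣN' = 399.9 kN/m; ΣW sinα = 210.2 kN/m
Resisting = 72.7 + 399.9·tan29.4° = 72.7 + 225.3 = 298.1 kN/m
FS = 298.1 / 210.2 = 1.418

FS = 1.42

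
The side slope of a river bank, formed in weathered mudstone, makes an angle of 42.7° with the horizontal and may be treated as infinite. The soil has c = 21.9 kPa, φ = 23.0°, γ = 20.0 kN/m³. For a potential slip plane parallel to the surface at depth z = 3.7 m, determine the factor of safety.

For an infinite slope with a slip plane parallel to the surface (no pore pressure): FS = [c + γz cos²β tanφ] / [γz sinβ cosβ].
γz = 20.0·3.7 = 74.00 kN/m²
Numerator = 21.9 + 74.00·cos²42.7°·tan23.0° = 21.9 + 74.00·0.5401·0.4245 = 38.865 kPa
Denominator = 74.00·sin42.7°·cos42.7° = 74.00·0.6782·0.7349 = 36.881 kPa
FS = 38.865 / 36.881 = 1.054

FS = 1.05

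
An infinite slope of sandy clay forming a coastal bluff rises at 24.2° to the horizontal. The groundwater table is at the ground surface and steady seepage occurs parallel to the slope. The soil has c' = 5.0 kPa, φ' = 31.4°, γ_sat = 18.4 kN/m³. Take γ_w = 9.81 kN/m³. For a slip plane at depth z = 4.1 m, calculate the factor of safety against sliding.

With seepage parallel to the slope and the water table at the surface, the effective normal stress on the slip plane uses the buoyant unit weight γ' = γ_sat − γ_w while the driving shear stress uses γ_sat:
FS = [c' + γ' z cos²β tanφ'] / [γ_sat z sinβ cosβ]
γ' = 18.4 − 9.81 = 8.59 kN/m³
Numerator = 5.0 + 8.59·4.1·cos²24.2°·tan31.4° = 5.0 + 8.59·4.1·0.8320·0.6104 = 22.885 kPa
Denominator = 18.4·4.1·sin24.2°·cos24.2° = 18.4·4.1·0.4099·0.9121 = 28.207 kPa
FS = 22.885 / 28.207 = 0.811

FS = 0.81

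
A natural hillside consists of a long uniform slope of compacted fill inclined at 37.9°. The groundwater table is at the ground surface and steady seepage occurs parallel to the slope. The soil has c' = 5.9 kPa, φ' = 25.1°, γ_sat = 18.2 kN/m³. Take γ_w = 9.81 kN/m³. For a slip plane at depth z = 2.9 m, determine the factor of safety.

With seepage parallel to the slope and the water table at the surface, the effective normal stress on the slip plane uses the buoyant unit weight γ' = γ_sat − γ_w while the driving shear stress uses γ_sat:
FS = [c' + γ' z cos²β tanφ'] / [γ_sat z sinβ cosβ]
γ' = 18.2 − 9.81 = 8.39 kN/m³
Numerator = 5.9 + 8.39·2.9·cos²37.9°·tan25.1° = 5.9 + 8.39·2.9·0.6227·0.4684 = 12.997 kPa
Denominator = 18.2·2.9·sin37.9°·cos37.9° = 18.2·2.9·0.6143·0.7891 = 25.584 kPa
FS = 12.997 / 25.584 = 0.508

FS = 0.51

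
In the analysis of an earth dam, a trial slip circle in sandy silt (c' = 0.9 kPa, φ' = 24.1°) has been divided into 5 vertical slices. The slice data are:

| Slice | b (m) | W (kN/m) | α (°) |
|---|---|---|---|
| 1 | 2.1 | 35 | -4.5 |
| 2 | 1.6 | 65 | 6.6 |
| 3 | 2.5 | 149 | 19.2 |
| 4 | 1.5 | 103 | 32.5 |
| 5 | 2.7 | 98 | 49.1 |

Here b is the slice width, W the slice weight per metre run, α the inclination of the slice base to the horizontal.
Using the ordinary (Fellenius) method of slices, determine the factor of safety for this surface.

FS = 1.02

Ordinary method of slices: FS = Σ[c'·Δl_i + (W_i cosα_i)·tanφ'] / Σ W_i sinα_i, with Δl_i = b_i / cosα_i.
Slice 1: Δl = 2.1/cos(-4.5°) = 2.106 m; N'_1 = 35·cos(-4.5°) = 34.9; c'Δl = 1.90; W sinα = -2.7
Slice 2: Δl = 1.6/cos6.6° = 1.611 m; N'_2 = 65·cos6.6° = 64.6; c'Δl = 1.45; W sinα = 7.5
Slice 3: Δl = 2.5/cos19.2° = 2.647 m; N'_3 = 149·cos19.2° = 140.7; c'Δl = 2.38; W sinα = 49.0
Slice 4: Δl = 1.5/cos32.5° = 1.779 m; N'_4 = 103·cos32.5° = 86.9; c'Δl = 1.60; W sinα = 55.3
Slice 5: Δl = 2.7/cos49.1° = 4.124 m; N'_5 = 98·cos49.1° = 64.2; c'Δl = 3.71; W sinα = 74.1
Σc'Δl = 11.0 kN/m; ΣN' = 391.2 kN/m; ΣW sinα = 183.1 kN/m
Resisting = 11.0 + 391.2·tan24.1° = 11.0 + 175.0 = 186.0 kN/m
FS = 186.0 / 183.1 = 1.016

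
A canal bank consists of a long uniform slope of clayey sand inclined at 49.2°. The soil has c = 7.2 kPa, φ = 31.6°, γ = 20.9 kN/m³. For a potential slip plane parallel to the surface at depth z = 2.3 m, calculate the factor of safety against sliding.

For an infinite slope with a slip plane parallel to the surface (no pore pressure): FS = [c + γz cos²β tanφ] / [γz sinβ cosβ].
γz = 20.9·2.3 = 48.07 kN/m²
Numerator = 7.2 + 48.07·cos²49.2°·tan31.6° = 7.2 + 48.07·0.4270·0.6152 = 19.826 kPa
Denominator = 48.07·sin49.2°·cos49.2° = 48.07·0.7570·0.6534 = 23.777 kPa
FS = 19.826 / 23.777 = 0.834

FS = 0.83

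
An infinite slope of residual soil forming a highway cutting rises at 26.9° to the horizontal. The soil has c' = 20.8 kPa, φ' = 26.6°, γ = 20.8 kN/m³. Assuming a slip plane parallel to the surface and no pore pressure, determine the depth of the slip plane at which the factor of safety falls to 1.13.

Setting FS = 1.13 in FS = [c' + γz cos²β tanφ'] / [γz sinβ cosβ] and solving for z:
z = c' / [γ cosβ (FS·sinβ − cosβ·tanφ')]
  = 20.8 / [20.8·cos26.9°·(1.13·sin26.9° − cos26.9°·tan26.6°)]
  = 20.8 / [20.8·0.8918·(1.13·0.4524 − 0.8918·0.5008)]
  = 20.8 / 1.1996 = 17.339 m

z = 17.34 m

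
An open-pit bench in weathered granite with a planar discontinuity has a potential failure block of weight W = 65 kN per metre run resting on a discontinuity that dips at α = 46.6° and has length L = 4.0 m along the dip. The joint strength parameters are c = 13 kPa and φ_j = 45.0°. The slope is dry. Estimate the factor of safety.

Resolving the block weight along and normal to the plane and applying the Mohr–Coulomb strength on the joint:
N' = W cosα = 65·cos46.6° = 44.7 kN/m
Driving force T = W sinα = 65·sin46.6° = 47.2 kN/m
Resisting force R = c·L + N'·tanφ_j = 13·4.0 + 44.7·tan45.0° = 52.0 + 44.7 = 96.7 kN/m
FS = R / T = 96.7 / 47.2 = 2.047

FS = 2.05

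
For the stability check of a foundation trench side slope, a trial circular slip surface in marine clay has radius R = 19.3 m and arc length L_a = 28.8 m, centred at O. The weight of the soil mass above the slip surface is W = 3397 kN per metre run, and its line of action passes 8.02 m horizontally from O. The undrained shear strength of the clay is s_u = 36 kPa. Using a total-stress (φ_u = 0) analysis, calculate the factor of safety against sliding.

FS = 0.73

Taking moments about the centre O, the resisting moment is provided by the undrained shear strength acting along the arc:
M_R = s_u·L_a·R = 36·28.80·19.3 = 20010.2 kN·m/m
M_D = W·d = 3397·8.02 = 27243.9 kN·m/m
FS = M_R / M_D = 20010.2 / 27243.9 = 0.734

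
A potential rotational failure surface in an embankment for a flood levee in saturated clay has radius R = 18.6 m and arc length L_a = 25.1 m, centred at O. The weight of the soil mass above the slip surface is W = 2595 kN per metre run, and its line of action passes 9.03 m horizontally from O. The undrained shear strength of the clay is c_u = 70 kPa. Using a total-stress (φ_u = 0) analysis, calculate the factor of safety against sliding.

Taking moments about the centre O, the resisting moment is provided by the undrained shear strength acting along the arc:
M_R = c_u·L_a·R = 70·25.10·18.6 = 32680.2 kN·m/m
M_D = W·d = 2595·9.03 = 23432.8 kN·m/m
FS = M_R / M_D = 32680.2 / 23432.8 = 1.395

FS = 1.39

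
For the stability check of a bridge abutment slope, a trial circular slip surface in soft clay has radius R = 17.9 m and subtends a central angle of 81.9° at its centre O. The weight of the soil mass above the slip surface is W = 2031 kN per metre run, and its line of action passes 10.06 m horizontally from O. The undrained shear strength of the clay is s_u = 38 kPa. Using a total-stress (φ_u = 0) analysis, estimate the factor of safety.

FS = 0.85

Taking moments about the centre O, the resisting moment is provided by the undrained shear strength acting along the arc:
Arc length L_a = R·θ = 17.9·(81.9°·π/180) = 17.9·1.4294 = 25.59 m
M_R = s_u·L_a·R = 38·25.59·17.9 = 17404.1 kN·m/m
M_D = W·d = 2031·10.06 = 20431.9 kN·m/m
FS = M_R / M_D = 17404.1 / 20431.9 = 0.852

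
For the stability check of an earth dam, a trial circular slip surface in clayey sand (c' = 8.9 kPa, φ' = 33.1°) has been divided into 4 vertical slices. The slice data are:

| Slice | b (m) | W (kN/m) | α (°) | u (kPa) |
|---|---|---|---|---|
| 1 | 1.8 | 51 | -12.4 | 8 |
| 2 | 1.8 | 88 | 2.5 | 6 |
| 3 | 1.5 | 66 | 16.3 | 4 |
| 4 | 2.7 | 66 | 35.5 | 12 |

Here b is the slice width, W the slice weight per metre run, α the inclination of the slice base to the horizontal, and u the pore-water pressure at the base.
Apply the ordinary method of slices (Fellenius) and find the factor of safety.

FS = 3.93

Ordinary method of slices: FS = Σ[c'·Δl_i + (W_i cosα_i − u_i·Δl_i)·tanφ'] / Σ W_i sinα_i, with Δl_i = b_i / cosα_i.
Slice 1: Δl = 1.8/cos(-12.4°) = 1.843 m; N'_1 = 51·cos(-12.4°) − 8·1.843 = 35.1; c'Δl = 16.40; W sinα = -11.0
Slice 2: Δl = 1.8/cos2.5° = 1.802 m; N'_2 = 88·cos2.5° − 6·1.802 = 77.1; c'Δl = 16.04; W sinα = 3.8
Slice 3: Δl = 1.5/cos16.3° = 1.563 m; N'_3 = 66·cos16.3° − 4·1.563 = 57.1; c'Δl = 13.91; W sinα = 18.5
Slice 4: Δl = 2.7/cos35.5° = 3.316 m; N'_4 = 66·cos35.5° − 12·3.316 = 13.9; c'Δl = 29.52; W sinα = 38.3
Σc'Δl = 75.9 kN/m; ΣN' = 183.2 kN/m; ΣW sinα = 49.7 kN/m
Resisting = 75.9 + 183.2·tan33.1° = 75.9 + 119.4 = 195.3 kN/m
FS = 195.3 / 49.7 = 3.926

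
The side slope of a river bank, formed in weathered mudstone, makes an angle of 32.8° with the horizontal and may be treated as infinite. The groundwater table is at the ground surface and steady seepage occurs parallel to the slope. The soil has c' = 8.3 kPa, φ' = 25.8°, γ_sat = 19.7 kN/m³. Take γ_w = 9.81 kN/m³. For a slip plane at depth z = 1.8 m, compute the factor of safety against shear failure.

With seepage parallel to the slope and the water table at the surface, the effective normal stress on the slip plane uses the buoyant unit weight γ' = γ_sat − γ_w while the driving shear stress uses γ_sat:
FS = [c' + γ' z cos²β tanφ'] / [γ_sat z sinβ cosβ]
γ' = 19.7 − 9.81 = 9.89 kN/m³
Numerator = 8.3 + 9.89·1.8·cos²32.8°·tan25.8° = 8.3 + 9.89·1.8·0.7066·0.4834 = 14.380 kPa
Denominator = 19.7·1.8·sin32.8°·cos32.8° = 19.7·1.8·0.5417·0.8406 = 16.146 kPa
FS = 14.380 / 16.146 = 0.891

FS = 0.89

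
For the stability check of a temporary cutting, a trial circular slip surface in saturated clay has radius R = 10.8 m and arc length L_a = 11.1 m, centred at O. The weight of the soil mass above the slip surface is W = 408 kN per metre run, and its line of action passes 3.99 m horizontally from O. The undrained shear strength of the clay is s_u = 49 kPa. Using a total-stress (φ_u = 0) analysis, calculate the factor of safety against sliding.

Taking moments about the centre O, the resisting moment is provided by the undrained shear strength acting along the arc:
M_R = s_u·L_a·R = 49·11.10·10.8 = 5874.1 kN·m/m
M_D = W·d = 408·3.99 = 1627.9 kN·m/m
FS = M_R / M_D = 5874.1 / 1627.9 = 3.608

FS = 3.61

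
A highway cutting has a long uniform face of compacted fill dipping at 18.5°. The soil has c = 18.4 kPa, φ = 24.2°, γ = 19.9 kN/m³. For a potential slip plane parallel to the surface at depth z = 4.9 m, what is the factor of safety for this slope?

For an infinite slope with a slip plane parallel to the surface (no pore pressure): FS = [c + γz cos²β tanφ] / [γz sinβ cosβ].
γz = 19.9·4.9 = 97.51 kN/m²
Numerator = 18.4 + 97.51·cos²18.5°·tan24.2° = 18.4 + 97.51·0.8993·0.4494 = 57.811 kPa
Denominator = 97.51·sin18.5°·cos18.5° = 97.51·0.3173·0.9483 = 29.341 kPa
FS = 57.811 / 29.341 = 1.970

FS = 1.97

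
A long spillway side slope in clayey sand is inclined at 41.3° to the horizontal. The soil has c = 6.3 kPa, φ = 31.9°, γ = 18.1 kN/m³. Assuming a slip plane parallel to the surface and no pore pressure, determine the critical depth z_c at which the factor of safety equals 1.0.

Setting FS = 1.00 in FS = [c + γz cos²β tanφ] / [γz sinβ cosβ] and solving for z:
z = c / [γ cosβ (FS·sinβ − cosβ·tanφ)]
  = 6.3 / [18.1·cos41.3°·(1.00·sin41.3° − cos41.3°·tan31.9°)]
  = 6.3 / [18.1·0.7513·(1.00·0.6600 − 0.7513·0.6224)]
  = 6.3 / 2.6160 = 2.408 m

z_c = 2.41 m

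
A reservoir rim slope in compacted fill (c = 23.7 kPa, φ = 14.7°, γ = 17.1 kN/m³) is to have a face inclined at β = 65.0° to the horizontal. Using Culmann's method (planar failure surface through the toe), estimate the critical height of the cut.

Culmann's analysis gives the critical failure plane at α_cr = (β + φ)/2 = (65.0 + 14.7)/2 = 39.9°, and the critical height
H_c = (4c/γ) · sinβ cosφ / [1 − cos(β − φ)]
    = (4·23.7/17.1) · sin65.0°·cos14.7° / [1 − cos(50.3°)]
    = 5.544 · 0.9063·0.9673 / [1 − 0.6388]
    = 5.544 · 0.8766 / 0.3612
    = 13.45 m

H_c = 13.45 m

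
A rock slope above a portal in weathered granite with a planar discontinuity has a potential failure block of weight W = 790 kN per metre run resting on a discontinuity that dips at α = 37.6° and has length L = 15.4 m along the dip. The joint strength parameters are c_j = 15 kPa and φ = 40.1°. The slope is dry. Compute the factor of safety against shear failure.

Resolving the block weight along and normal to the plane and applying the Mohr–Coulomb strength on the joint:
N' = W cosα = 790·cos37.6° = 625.9 kN/m
Driving force T = W sinα = 790·sin37.6° = 482.0 kN/m
Resisting force R = c_j·L + N'·tanφ = 15·15.4 + 625.9·tan40.1° = 231.0 + 527.1 = 758.1 kN/m
FS = R / T = 758.1 / 482.0 = 1.573

FS = 1.57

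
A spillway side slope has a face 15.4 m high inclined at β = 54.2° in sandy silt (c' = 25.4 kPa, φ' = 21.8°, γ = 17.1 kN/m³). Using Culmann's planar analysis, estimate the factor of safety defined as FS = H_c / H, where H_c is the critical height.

H_c = (4c'/γ) · sinβ cosφ' / [1 − cos(β − φ')]
    = (4·25.4/17.1) · sin54.2°·cos21.8° / [1 − cos32.4°]
    = 5.942 · 0.7531 / 0.1557 = 28.74 m
FS = H_c / H = 28.74 / 15.4 = 1.866

FS = 1.87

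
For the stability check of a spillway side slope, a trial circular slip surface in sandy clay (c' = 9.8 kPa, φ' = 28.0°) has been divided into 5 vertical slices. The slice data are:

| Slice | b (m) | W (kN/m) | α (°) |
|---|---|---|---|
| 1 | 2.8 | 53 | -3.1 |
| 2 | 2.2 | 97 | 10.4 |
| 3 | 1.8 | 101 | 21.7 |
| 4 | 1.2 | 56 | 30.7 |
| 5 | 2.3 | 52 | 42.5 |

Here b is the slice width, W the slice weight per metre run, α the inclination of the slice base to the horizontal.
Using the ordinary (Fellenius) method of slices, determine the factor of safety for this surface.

Ordinary method of slices: FS = Σ[c'·Δl_i + (W_i cosα_i)·tanφ'] / Σ W_i sinα_i, with Δl_i = b_i / cosα_i.
Slice 1: Δl = 2.8/cos(-3.1°) = 2.804 m; N'_1 = 53·cos(-3.1°) = 52.9; c'Δl = 27.48; W sinα = -2.9
Slice 2: Δl = 2.2/cos10.4° = 2.237 m; N'_2 = 97·cos10.4° = 95.4; c'Δl = 21.92; W sinα = 17.5
Slice 3: Δl = 1.8/cos21.7° = 1.937 m; N'_3 = 101·cos21.7° = 93.8; c'Δl = 18.99; W sinα = 37.3
Slice 4: Δl = 1.2/cos30.7° = 1.396 m; N'_4 = 56·cos30.7° = 48.2; c'Δl = 13.68; W sinα = 28.6
Slice 5: Δl = 2.3/cos42.5° = 3.120 m; N'_5 = 52·cos42.5° = 38.3; c'Δl = 30.57; W sinα = 35.1
Σc'Δl = 112.6 kN/m; ΣN' = 328.7 kN/m; ΣW sinα = 115.7 kN/m
Resisting = 112.6 + 328.7·tan28.0° = 112.6 + 174.8 = 287.4 kN/m
FS = 287.4 / 115.7 = 2.484

FS = 2.48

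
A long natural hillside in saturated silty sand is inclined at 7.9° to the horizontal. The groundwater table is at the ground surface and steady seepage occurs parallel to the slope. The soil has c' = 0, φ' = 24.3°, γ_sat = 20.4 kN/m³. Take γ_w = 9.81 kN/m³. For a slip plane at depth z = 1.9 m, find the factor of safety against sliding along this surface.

FS = 1.69

With seepage parallel to the slope and the water table at the surface, the effective normal stress on the slip plane uses the buoyant unit weight γ' = γ_sat − γ_w while the driving shear stress uses γ_sat:
FS = [c' + γ' z cos²β tanφ'] / [γ_sat z sinβ cosβ]
(For c' = 0 this reduces to FS = (γ'/γ_sat)·tanφ'/tanβ.)
γ' = 20.4 − 9.81 = 10.59 kN/m³
Numerator = 0.0 + 10.59·1.9·cos²7.9°·tan24.3° = 0.0 + 10.59·1.9·0.9811·0.4515 = 8.913 kPa
Denominator = 20.4·1.9·sin7.9°·cos7.9° = 20.4·1.9·0.1374·0.9905 = 5.277 kPa
FS = 8.913 / 5.277 = 1.689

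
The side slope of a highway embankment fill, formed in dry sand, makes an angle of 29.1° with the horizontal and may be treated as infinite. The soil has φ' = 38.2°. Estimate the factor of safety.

For a dry cohesionless infinite slope the factor of safety is FS = tanφ' / tanβ.
FS = tan38.2° / tan29.1° = 0.7869 / 0.5566 = 1.414

FS = 1.41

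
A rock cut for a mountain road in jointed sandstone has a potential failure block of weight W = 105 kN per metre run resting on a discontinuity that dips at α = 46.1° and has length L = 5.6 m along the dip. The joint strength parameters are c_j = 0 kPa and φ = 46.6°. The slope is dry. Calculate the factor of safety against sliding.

FS = 1.02

Resolving the block weight along and normal to the plane and applying the Mohr–Coulomb strength on the joint:
N' = W cosα = 105·cos46.1° = 72.8 kN/m
Driving force T = W sinα = 105·sin46.1° = 75.7 kN/m
Resisting force R = c_j·L + N'·tanφ = 0·5.6 + 72.8·tan46.6° = 0.0 + 77.0 = 77.0 kN/m
FS = R / T = 77.0 / 75.7 = 1.018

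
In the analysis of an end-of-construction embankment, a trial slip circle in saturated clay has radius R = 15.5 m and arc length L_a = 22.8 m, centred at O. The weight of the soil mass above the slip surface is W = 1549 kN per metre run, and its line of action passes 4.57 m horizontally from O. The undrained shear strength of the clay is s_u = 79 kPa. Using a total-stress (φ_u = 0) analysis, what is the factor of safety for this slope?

Taking moments about the centre O, the resisting moment is provided by the undrained shear strength acting along the arc:
M_R = s_u·L_a·R = 79·22.80·15.5 = 27918.6 kN·m/m
M_D = W·d = 1549·4.57 = 7078.9 kN·m/m
FS = M_R / M_D = 27918.6 / 7078.9 = 3.944

FS = 3.94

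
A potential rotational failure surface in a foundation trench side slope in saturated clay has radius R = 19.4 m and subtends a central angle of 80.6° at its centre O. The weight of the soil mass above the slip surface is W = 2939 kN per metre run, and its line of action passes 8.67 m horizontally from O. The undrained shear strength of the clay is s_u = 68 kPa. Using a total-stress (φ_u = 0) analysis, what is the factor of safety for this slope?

FS = 1.41

Taking moments about the centre O, the resisting moment is provided by the undrained shear strength acting along the arc:
Arc length L_a = R·θ = 19.4·(80.6°·π/180) = 19.4·1.4067 = 27.29 m
M_R = s_u·L_a·R = 68·27.29·19.4 = 36001.8 kN·m/m
M_D = W·d = 2939·8.67 = 25481.1 kN·m/m
FS = M_R / M_D = 36001.8 / 25481.1 = 1.413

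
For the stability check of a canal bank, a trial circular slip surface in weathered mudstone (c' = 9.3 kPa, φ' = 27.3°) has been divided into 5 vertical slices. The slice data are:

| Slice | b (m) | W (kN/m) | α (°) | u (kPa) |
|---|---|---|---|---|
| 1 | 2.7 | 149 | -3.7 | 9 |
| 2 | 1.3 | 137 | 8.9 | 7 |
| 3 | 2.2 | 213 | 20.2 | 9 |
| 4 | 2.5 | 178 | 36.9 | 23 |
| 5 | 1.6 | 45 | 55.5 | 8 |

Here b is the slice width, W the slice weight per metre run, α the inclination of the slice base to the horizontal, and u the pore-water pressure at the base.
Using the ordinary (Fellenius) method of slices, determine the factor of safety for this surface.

FS = 1.63

Ordinary method of slices: FS = Σ[c'·Δl_i + (W_i cosα_i − u_i·Δl_i)·tanφ'] / Σ W_i sinα_i, with Δl_i = b_i / cosα_i.
Slice 1: Δl = 2.7/cos(-3.7°) = 2.706 m; N'_1 = 149·cos(-3.7°) − 9·2.706 = 124.3; c'Δl = 25.16; W sinα = -9.6
Slice 2: Δl = 1.3/cos8.9° = 1.316 m; N'_2 = 137·cos8.9° − 7·1.316 = 126.1; c'Δl = 12.24; W sinα = 21.2
Slice 3: Δl = 2.2/cos20.2° = 2.344 m; N'_3 = 213·cos20.2° − 9·2.344 = 178.8; c'Δl = 21.80; W sinα = 73.5
Slice 4: Δl = 2.5/cos36.9° = 3.126 m; N'_4 = 178·cos36.9° − 23·3.126 = 70.4; c'Δl = 29.07; W sinα = 106.9
Slice 5: Δl = 1.6/cos55.5° = 2.825 m; N'_5 = 45·cos55.5° − 8·2.825 = 2.9; c'Δl = 26.27; W sinα = 37.1
Σc'Δl = 114.5 kN/m; ΣN' = 502.6 kN/m; ΣW sinα = 229.1 kN/m
Resisting = 114.5 + 502.6·tan27.3° = 114.5 + 259.4 = 374.0 kN/m
FS = 374.0 / 229.1 = 1.632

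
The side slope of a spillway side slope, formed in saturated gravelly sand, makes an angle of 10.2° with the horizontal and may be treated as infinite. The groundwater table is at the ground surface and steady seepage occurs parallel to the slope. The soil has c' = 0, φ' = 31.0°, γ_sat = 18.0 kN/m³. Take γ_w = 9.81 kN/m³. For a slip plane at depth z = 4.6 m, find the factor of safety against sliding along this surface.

With seepage parallel to the slope and the water table at the surface, the effective normal stress on the slip plane uses the buoyant unit weight γ' = γ_sat − γ_w while the driving shear stress uses γ_sat:
FS = [c' + γ' z cos²β tanφ'] / [γ_sat z sinβ cosβ]
(For c' = 0 this reduces to FS = (γ'/γ_sat)·tanφ'/tanβ.)
γ' = 18.0 − 9.81 = 8.19 kN/m³
Numerator = 0.0 + 8.19·4.6·cos²10.2°·tan31.0° = 0.0 + 8.19·4.6·0.9686·0.6009 = 21.927 kPa
Denominator = 18.0·4.6·sin10.2°·cos10.2° = 18.0·4.6·0.1771·0.9842 = 14.431 kPa
FS = 21.927 / 14.431 = 1.519

FS = 1.52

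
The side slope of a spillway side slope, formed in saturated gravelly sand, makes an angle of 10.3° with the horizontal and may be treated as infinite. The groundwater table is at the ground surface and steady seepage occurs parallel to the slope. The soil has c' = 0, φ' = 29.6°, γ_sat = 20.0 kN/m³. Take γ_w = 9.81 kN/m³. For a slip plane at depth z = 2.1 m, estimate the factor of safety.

FS = 1.59

With seepage parallel to the slope and the water table at the surface, the effective normal stress on the slip plane uses the buoyant unit weight γ' = γ_sat − γ_w while the driving shear stress uses γ_sat:
FS = [c' + γ' z cos²β tanφ'] / [γ_sat z sinβ cosβ]
(For c' = 0 this reduces to FS = (γ'/γ_sat)·tanφ'/tanβ.)
γ' = 20.0 − 9.81 = 10.19 kN/m³
Numerator = 0.0 + 10.19·2.1·cos²10.3°·tan29.6° = 0.0 + 10.19·2.1·0.9680·0.5681 = 11.768 kPa
Denominator = 20.0·2.1·sin10.3°·cos10.3° = 20.0·2.1·0.1788·0.9839 = 7.389 kPa
FS = 11.768 / 7.389 = 1.593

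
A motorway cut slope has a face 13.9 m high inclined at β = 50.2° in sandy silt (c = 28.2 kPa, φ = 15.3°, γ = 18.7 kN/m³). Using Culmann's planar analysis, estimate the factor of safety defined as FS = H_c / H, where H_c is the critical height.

FS = 1.79

H_c = (4c/γ) · sinβ cosφ / [1 − cos(β − φ)]
    = (4·28.2/18.7) · sin50.2°·cos15.3° / [1 − cos34.9°]
    = 6.032 · 0.7411 / 0.1798 = 24.85 m
FS = H_c / H = 24.85 / 13.9 = 1.788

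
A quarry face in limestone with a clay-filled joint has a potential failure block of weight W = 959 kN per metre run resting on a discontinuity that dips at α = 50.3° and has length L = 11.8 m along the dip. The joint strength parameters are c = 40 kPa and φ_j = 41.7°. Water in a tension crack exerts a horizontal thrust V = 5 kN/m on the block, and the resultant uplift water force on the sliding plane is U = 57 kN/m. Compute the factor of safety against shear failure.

FS = 1.30

Resolving the block weight along and normal to the plane and applying the Mohr–Coulomb strength on the joint:
N' = W cosα − U − V sinα = 959·cos50.3° − 57 − 5·sin50.3° = 551.7 kN/m
Driving force T = W sinα + V cosα = 959·sin50.3° + 5·cos50.3° = 741.0 kN/m
Resisting force R = c·L + N'·tanφ_j = 40·11.8 + 551.7·tan41.7° = 472.0 + 491.6 = 963.6 kN/m
FS = R / T = 963.6 / 741.0 = 1.300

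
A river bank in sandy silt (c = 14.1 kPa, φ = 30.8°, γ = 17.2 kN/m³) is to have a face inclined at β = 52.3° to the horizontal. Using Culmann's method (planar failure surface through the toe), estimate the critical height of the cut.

Culmann's analysis gives the critical failure plane at α_cr = (β + φ)/2 = (52.3 + 30.8)/2 = 41.5°, and the critical height
H_c = (4c/γ) · sinβ cosφ / [1 − cos(β − φ)]
    = (4·14.1/17.2) · sin52.3°·cos30.8° / [1 − cos(21.5°)]
    = 3.279 · 0.7912·0.8590 / [1 − 0.9304]
    = 3.279 · 0.6796 / 0.0696
    = 32.03 m

H_c = 32.03 m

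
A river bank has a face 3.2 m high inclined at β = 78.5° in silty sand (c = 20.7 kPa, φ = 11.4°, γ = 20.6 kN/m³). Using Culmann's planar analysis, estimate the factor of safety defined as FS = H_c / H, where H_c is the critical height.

H_c = (4c/γ) · sinβ cosφ / [1 − cos(β − φ)]
    = (4·20.7/20.6) · sin78.5°·cos11.4° / [1 − cos67.1°]
    = 4.019 · 0.9606 / 0.6109 = 6.32 m
FS = H_c / H = 6.32 / 3.2 = 1.975

FS = 1.98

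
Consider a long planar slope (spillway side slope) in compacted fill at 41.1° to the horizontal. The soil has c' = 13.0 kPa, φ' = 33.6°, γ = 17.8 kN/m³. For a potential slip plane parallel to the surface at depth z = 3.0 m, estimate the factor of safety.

For an infinite slope with a slip plane parallel to the surface (no pore pressure): FS = [c' + γz cos²β tanφ'] / [γz sinβ cosβ].
γz = 17.8·3.0 = 53.40 kN/m²
Numerator = 13.0 + 53.40·cos²41.1°·tan33.6° = 13.0 + 53.40·0.5679·0.6644 = 33.147 kPa
Denominator = 53.40·sin41.1°·cos41.1° = 53.40·0.6574·0.7536 = 26.453 kPa
FS = 33.147 / 26.453 = 1.253

FS = 1.25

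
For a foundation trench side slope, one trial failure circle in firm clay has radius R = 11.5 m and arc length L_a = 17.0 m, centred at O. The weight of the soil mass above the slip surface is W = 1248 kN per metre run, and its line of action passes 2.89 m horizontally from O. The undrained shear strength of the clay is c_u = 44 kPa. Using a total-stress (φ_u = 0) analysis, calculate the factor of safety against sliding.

FS = 2.38

Taking moments about the centre O, the resisting moment is provided by the undrained shear strength acting along the arc:
M_R = c_u·L_a·R = 44·17.00·11.5 = 8602.0 kN·m/m
M_D = W·d = 1248·2.89 = 3606.7 kN·m/m
FS = M_R / M_D = 8602.0 / 3606.7 = 2.385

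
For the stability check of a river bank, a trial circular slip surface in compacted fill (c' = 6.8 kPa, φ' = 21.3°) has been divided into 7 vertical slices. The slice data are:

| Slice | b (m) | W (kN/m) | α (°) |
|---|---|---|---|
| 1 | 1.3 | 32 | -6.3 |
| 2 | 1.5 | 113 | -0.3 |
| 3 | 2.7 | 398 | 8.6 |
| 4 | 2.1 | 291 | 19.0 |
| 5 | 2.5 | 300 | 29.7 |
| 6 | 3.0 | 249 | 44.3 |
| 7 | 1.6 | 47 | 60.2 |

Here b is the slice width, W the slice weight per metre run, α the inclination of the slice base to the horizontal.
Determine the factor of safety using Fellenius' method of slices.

FS = 1.21

Ordinary method of slices: FS = Σ[c'·Δl_i + (W_i cosα_i)·tanφ'] / Σ W_i sinα_i, with Δl_i = b_i / cosα_i.
Slice 1: Δl = 1.3/cos(-6.3°) = 1.308 m; N'_1 = 32·cos(-6.3°) = 31.8; c'Δl = 8.89; W sinα = -3.5
Slice 2: Δl = 1.5/cos(-0.3°) = 1.500 m; N'_2 = 113·cos(-0.3°) = 113.0; c'Δl = 10.20; W sinα = -0.6
Slice 3: Δl = 2.7/cos8.6° = 2.731 m; N'_3 = 398·cos8.6° = 393.5; c'Δl = 18.57; W sinα = 59.5
Slice 4: Δl = 2.1/cos19.0° = 2.221 m; N'_4 = 291·cos19.0° = 275.1; c'Δl = 15.10; W sinα = 94.7
Slice 5: Δl = 2.5/cos29.7° = 2.878 m; N'_5 = 300·cos29.7° = 260.6; c'Δl = 19.57; W sinα = 148.6
Slice 6: Δl = 3.0/cos44.3° = 4.192 m; N'_6 = 249·cos44.3° = 178.2; c'Δl = 28.50; W sinα = 173.9
Slice 7: Δl = 1.6/cos60.2° = 3.219 m; N'_7 = 47·cos60.2° = 23.4; c'Δl = 21.89; W sinα = 40.8
Σc'Δl = 122.7 kN/m; ΣN' = 1275.6 kN/m; ΣW sinα = 513.5 kN/m
Resisting = 122.7 + 1275.6·tan21.3° = 122.7 + 497.3 = 620.1 kN/m
FS = 620.1 / 513.5 = 1.208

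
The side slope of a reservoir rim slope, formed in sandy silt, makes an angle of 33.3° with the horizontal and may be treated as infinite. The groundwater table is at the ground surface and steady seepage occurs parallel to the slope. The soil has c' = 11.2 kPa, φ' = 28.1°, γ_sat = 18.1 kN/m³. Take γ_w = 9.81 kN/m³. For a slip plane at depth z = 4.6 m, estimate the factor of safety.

FS = 0.67

With seepage parallel to the slope and the water table at the surface, the effective normal stress on the slip plane uses the buoyant unit weight γ' = γ_sat − γ_w while the driving shear stress uses γ_sat:
FS = [c' + γ' z cos²β tanφ'] / [γ_sat z sinβ cosβ]
γ' = 18.1 − 9.81 = 8.29 kN/m³
Numerator = 11.2 + 8.29·4.6·cos²33.3°·tan28.1° = 11.2 + 8.29·4.6·0.6986·0.5340 = 25.424 kPa
Denominator = 18.1·4.6·sin33.3°·cos33.3° = 18.1·4.6·0.5490·0.8358 = 38.206 kPa
FS = 25.424 / 38.206 = 0.665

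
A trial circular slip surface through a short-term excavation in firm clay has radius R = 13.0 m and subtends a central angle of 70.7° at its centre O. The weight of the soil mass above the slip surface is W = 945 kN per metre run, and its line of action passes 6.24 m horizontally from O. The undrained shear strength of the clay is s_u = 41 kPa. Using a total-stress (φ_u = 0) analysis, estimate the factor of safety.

FS = 1.45

Taking moments about the centre O, the resisting moment is provided by the undrained shear strength acting along the arc:
Arc length L_a = R·θ = 13.0·(70.7°·π/180) = 13.0·1.2339 = 16.04 m
M_R = s_u·L_a·R = 41·16.04·13.0 = 8550.0 kN·m/m
M_D = W·d = 945·6.24 = 5896.8 kN·m/m
FS = M_R / M_D = 8550.0 / 5896.8 = 1.450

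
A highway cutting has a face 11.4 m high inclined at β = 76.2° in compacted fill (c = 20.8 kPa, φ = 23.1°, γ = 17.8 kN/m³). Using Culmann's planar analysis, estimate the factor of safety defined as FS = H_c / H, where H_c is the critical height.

H_c = (4c/γ) · sinβ cosφ / [1 − cos(β − φ)]
    = (4·20.8/17.8) · sin76.2°·cos23.1° / [1 − cos53.1°]
    = 4.674 · 0.8933 / 0.3996 = 10.45 m
FS = H_c / H = 10.45 / 11.4 = 0.917

FS = 0.92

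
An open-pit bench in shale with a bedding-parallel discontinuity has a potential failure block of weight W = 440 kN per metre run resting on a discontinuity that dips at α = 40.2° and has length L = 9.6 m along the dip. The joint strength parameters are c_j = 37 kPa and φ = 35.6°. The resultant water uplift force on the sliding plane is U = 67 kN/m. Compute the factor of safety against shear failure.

FS = 1.93

Resolving the block weight along and normal to the plane and applying the Mohr–Coulomb strength on the joint:
N' = W cosα − U = 440·cos40.2° − 67 = 269.1 kN/m
Driving force T = W sinα = 440·sin40.2° = 284.0 kN/m
Resisting force R = c_j·L + N'·tanφ = 37·9.6 + 269.1·tan35.6° = 355.2 + 192.6 = 547.8 kN/m
FS = R / T = 547.8 / 284.0 = 1.929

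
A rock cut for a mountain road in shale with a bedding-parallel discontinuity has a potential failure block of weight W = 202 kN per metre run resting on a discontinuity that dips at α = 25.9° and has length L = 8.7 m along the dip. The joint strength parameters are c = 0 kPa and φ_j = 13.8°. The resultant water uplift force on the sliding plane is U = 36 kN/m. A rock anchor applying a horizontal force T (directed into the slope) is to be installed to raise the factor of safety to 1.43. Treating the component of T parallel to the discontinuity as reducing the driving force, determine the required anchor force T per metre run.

T = 65 kN/m

Resolving forces along and normal to the sliding plane, with the horizontal anchor force T adding T·sinα to the effective normal force and T·cosα acting up the plane against the driving force:
FS = [cL + (W cosα − U + T sinα) tanφ_j] / [W sinα − T cosα]
Without the anchor: N' = 145.7 kN/m, driving T_d = 88.2 kN/m, resisting R = 0·8.7 + 145.7·tan13.8° = 35.8 kN/m, FS = 0.41.
Setting FS = 1.43 and solving for T:
1.43·(88.2 − T cos25.9°) = 35.8 + T sin25.9°·tan13.8°
T·(sin25.9°·tan13.8° + 1.43·cos25.9°) = 1.43·88.2 − 35.8
T·(0.4368·0.2456 + 1.43·0.8996) = 126.2 − 35.8 = 90.4
T·1.3937 = 90.4
T = 64.9 kN/m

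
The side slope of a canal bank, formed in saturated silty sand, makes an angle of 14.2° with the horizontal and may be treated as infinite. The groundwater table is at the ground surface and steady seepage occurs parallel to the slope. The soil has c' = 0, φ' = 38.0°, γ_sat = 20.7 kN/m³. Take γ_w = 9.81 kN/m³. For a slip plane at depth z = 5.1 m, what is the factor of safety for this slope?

FS = 1.62

With seepage parallel to the slope and the water table at the surface, the effective normal stress on the slip plane uses the buoyant unit weight γ' = γ_sat − γ_w while the driving shear stress uses γ_sat:
FS = [c' + γ' z cos²β tanφ'] / [γ_sat z sinβ cosβ]
(For c' = 0 this reduces to FS = (γ'/γ_sat)·tanφ'/tanβ.)
γ' = 20.7 − 9.81 = 10.89 kN/m³
Numerator = 0.0 + 10.89·5.1·cos²14.2°·tan38.0° = 0.0 + 10.89·5.1·0.9398·0.7813 = 40.781 kPa
Denominator = 20.7·5.1·sin14.2°·cos14.2° = 20.7·5.1·0.2453·0.9694 = 25.106 kPa
FS = 40.781 / 25.106 = 1.624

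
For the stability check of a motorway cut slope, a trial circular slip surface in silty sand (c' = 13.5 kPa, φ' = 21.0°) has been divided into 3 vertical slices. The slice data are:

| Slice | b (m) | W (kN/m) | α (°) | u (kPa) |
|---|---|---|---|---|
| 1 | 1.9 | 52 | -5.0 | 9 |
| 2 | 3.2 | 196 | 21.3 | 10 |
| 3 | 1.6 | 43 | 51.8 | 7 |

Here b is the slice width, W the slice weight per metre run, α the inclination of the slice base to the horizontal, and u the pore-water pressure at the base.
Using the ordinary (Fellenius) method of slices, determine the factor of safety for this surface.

Ordinary method of slices: FS = Σ[c'·Δl_i + (W_i cosα_i − u_i·Δl_i)·tanφ'] / Σ W_i sinα_i, with Δl_i = b_i / cosα_i.
Slice 1: Δl = 1.9/cos(-5.0°) = 1.907 m; N'_1 = 52·cos(-5.0°) − 9·1.907 = 34.6; c'Δl = 25.75; W sinα = -4.5
Slice 2: Δl = 3.2/cos21.3° = 3.435 m; N'_2 = 196·cos21.3° − 10·3.435 = 148.3; c'Δl = 46.37; W sinα = 71.2
Slice 3: Δl = 1.6/cos51.8° = 2.587 m; N'_3 = 43·cos51.8° − 7·2.587 = 8.5; c'Δl = 34.93; W sinα = 33.8
Σc'Δl = 107.0 kN/m; ΣN' = 191.4 kN/m; ΣW sinα = 100.5 kN/m
Resisting = 107.0 + 191.4·tan21.0° = 107.0 + 73.5 = 180.5 kN/m
FS = 180.5 / 100.5 = 1.797

FS = 1.80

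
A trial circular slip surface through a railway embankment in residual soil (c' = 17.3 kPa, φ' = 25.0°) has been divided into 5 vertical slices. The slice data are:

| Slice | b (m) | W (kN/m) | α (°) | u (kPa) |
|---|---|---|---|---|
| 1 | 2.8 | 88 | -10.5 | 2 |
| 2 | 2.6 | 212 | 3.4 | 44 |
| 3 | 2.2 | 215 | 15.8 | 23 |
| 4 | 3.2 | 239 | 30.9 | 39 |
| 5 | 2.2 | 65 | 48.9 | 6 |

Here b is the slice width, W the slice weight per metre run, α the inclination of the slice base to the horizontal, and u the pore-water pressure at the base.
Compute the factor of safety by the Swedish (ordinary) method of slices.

FS = 1.98

Ordinary method of slices: FS = Σ[c'·Δl_i + (W_i cosα_i − u_i·Δl_i)·tanφ'] / Σ W_i sinα_i, with Δl_i = b_i / cosα_i.
Slice 1: Δl = 2.8/cos(-10.5°) = 2.848 m; N'_1 = 88·cos(-10.5°) − 2·2.848 = 80.8; c'Δl = 49.26; W sinα = -16.0
Slice 2: Δl = 2.6/cos3.4° = 2.605 m; N'_2 = 212·cos3.4° − 44·2.605 = 97.0; c'Δl = 45.06; W sinα = 12.6
Slice 3: Δl = 2.2/cos15.8° = 2.286 m; N'_3 = 215·cos15.8° − 23·2.286 = 154.3; c'Δl = 39.55; W sinα = 58.5
Slice 4: Δl = 3.2/cos30.9° = 3.729 m; N'_4 = 239·cos30.9° − 39·3.729 = 59.6; c'Δl = 64.52; W sinα = 122.7
Slice 5: Δl = 2.2/cos48.9° = 3.347 m; N'_5 = 65·cos48.9° − 6·3.347 = 22.6; c'Δl = 57.90; W sinα = 49.0
Σc'Δl = 256.3 kN/m; ΣN' = 414.4 kN/m; ΣW sinα = 226.8 kN/m
Resisting = 256.3 + 414.4·tan25.0° = 256.3 + 193.3 = 449.5 kN/m
FS = 449.5 / 226.8 = 1.982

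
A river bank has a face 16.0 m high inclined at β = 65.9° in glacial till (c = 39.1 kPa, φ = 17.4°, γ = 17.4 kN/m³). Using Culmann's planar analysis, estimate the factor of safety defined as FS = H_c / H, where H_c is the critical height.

FS = 1.45

H_c = (4c/γ) · sinβ cosφ / [1 − cos(β − φ)]
    = (4·39.1/17.4) · sin65.9°·cos17.4° / [1 − cos48.5°]
    = 8.989 · 0.8711 / 0.3374 = 23.21 m
FS = H_c / H = 23.21 / 16.0 = 1.450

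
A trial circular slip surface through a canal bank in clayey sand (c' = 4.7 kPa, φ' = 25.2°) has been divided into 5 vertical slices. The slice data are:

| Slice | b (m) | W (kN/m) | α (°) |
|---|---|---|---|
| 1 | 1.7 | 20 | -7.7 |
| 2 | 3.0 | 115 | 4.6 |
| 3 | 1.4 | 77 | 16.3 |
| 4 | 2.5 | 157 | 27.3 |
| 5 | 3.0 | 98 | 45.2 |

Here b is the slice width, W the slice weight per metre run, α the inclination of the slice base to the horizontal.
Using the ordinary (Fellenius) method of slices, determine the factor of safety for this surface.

FS = 1.52

Ordinary method of slices: FS = Σ[c'·Δl_i + (W_i cosα_i)·tanφ'] / Σ W_i sinα_i, with Δl_i = b_i / cosα_i.
Slice 1: Δl = 1.7/cos(-7.7°) = 1.715 m; N'_1 = 20·cos(-7.7°) = 19.8; c'Δl = 8.06; W sinα = -2.7
Slice 2: Δl = 3.0/cos4.6° = 3.010 m; N'_2 = 115·cos4.6° = 114.6; c'Δl = 14.15; W sinα = 9.2
Slice 3: Δl = 1.4/cos16.3° = 1.459 m; N'_3 = 77·cos16.3° = 73.9; c'Δl = 6.86; W sinα = 21.6
Slice 4: Δl = 2.5/cos27.3° = 2.813 m; N'_4 = 157·cos27.3° = 139.5; c'Δl = 13.22; W sinα = 72.0
Slice 5: Δl = 3.0/cos45.2° = 4.258 m; N'_5 = 98·cos45.2° = 69.1; c'Δl = 20.01; W sinα = 69.5
Σc'Δl = 62.3 kN/m; ΣN' = 416.9 kN/m; ΣW sinα = 169.7 kN/m
Resisting = 62.3 + 416.9·tan25.2° = 62.3 + 196.2 = 258.5 kN/m
FS = 258.5 / 169.7 = 1.523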